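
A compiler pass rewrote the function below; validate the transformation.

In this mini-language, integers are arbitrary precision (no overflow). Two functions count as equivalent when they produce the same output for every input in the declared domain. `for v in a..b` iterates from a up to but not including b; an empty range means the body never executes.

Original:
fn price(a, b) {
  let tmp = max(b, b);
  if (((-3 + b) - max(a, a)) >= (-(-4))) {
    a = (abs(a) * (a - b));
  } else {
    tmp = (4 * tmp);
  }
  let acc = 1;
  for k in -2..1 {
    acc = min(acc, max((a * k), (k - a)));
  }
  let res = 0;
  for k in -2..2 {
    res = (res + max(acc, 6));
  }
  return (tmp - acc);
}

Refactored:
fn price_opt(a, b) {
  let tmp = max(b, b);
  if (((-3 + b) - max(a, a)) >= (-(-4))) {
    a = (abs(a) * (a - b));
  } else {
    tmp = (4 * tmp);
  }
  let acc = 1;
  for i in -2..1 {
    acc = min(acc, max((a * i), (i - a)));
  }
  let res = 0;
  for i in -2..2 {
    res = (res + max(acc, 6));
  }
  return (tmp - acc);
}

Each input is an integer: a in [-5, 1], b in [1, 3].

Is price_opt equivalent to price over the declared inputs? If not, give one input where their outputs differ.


Comparing the listings, the differences include: local variable names differ.
One worked example (a=-1, b=3) — price: tmp=3, then (((-3 + b) - max(a, a)) >= (-(-4))) is false, then tmp=12, then acc=1, then (k=-2), then acc=1, then (k=-1), then acc=1, then (k=0), then acc=1, then res=0, then (k=-2), then res=6, then (k=-1), then res=12, then (k=0), then res=18, then (k=1), then res=24, then returns 11; price_opt: tmp=3, then (((-3 + b) - max(a, a)) >= (-(-4))) is false, then tmp=12, then acc=1, then (i=-2), then acc=1, then (i=-1), then acc=1, then (i=0), then acc=1, then res=0, then (i=-2), then res=6, then (i=-1), then res=12, then (i=0), then res=18, then (i=1), then res=24, then returns 11; agreement on 11.
An exhaustive pass over the 21 declared inputs shows identical outputs.
verdict: equivalent


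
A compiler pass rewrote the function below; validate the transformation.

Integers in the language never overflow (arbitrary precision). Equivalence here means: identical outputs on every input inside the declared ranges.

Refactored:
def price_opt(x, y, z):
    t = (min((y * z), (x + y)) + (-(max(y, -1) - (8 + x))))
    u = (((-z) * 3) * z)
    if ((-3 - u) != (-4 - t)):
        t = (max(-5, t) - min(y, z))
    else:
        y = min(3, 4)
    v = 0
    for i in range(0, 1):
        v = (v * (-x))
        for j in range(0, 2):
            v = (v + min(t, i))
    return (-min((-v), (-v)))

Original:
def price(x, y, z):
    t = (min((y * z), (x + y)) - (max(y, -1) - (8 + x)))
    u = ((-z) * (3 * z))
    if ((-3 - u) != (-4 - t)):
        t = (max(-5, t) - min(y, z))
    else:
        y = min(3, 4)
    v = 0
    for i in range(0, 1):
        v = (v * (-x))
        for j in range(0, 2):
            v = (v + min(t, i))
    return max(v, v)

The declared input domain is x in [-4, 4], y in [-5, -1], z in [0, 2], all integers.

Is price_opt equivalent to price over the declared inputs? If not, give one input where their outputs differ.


Comparing the listings, the differences include: min/max/abs usage differs, plus arithmetic usage differs.
One worked example (x=3, y=-1, z=1) — price: t=11, then u=-3, then ((-3 - u) != (-4 - t)) is true, then t=12, then v=0, then (i=0), then v=0, then (j=0), then v=0, then (j=1), then v=0, then returns 0; price_opt: t=11, then u=-3, then ((-3 - u) != (-4 - t)) is true, then t=12, then v=0, then (i=0), then v=0, then (j=0), then v=0, then (j=1), then v=0, then returns 0; agreement on 0.
Across all 135 domain points the two functions coincide.
verdict: equivalent


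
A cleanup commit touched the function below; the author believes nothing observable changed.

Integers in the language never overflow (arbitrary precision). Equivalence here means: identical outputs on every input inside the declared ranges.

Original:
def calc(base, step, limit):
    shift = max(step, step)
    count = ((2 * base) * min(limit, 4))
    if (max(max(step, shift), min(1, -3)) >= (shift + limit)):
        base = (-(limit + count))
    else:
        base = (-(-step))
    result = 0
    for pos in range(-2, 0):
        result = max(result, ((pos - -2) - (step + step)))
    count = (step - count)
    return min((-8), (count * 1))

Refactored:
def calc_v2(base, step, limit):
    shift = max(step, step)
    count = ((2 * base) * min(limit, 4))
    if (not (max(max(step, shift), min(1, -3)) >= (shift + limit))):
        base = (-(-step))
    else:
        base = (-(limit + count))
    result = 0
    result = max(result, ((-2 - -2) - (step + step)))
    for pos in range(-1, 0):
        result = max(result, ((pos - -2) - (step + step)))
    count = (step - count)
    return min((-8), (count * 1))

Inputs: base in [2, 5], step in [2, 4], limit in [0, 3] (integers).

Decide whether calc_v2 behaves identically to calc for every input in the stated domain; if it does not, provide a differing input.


Comparing the listings, the differences include: arithmetic usage differs, plus loop structure differs, plus min/max/abs usage differs, plus constant usage differs, plus boolean connective usage differs, plus statement counts differ.
As a probe, take base=4, step=3, limit=2: calc runs shift := 3 | count := 16 | (max(max(step, shift), min(1, -3)) >= (shift + limit)): false | base := 3 | result := 0 | iter pos=-2: | result := 0 | iter pos=-1: | result := 0 | count := -13 | result -13; calc_v2 runs shift := 3 | count := 16 | (not (max(max(step, shift), min(1, -3)) >= (shift + limit))): true | base := 3 | result := 0 | result := 0 | iter pos=-1: | result := 0 | count := -13 | result -13; both end at -13.
Every one of the 48 inputs gives matching results.
verdict: equivalent


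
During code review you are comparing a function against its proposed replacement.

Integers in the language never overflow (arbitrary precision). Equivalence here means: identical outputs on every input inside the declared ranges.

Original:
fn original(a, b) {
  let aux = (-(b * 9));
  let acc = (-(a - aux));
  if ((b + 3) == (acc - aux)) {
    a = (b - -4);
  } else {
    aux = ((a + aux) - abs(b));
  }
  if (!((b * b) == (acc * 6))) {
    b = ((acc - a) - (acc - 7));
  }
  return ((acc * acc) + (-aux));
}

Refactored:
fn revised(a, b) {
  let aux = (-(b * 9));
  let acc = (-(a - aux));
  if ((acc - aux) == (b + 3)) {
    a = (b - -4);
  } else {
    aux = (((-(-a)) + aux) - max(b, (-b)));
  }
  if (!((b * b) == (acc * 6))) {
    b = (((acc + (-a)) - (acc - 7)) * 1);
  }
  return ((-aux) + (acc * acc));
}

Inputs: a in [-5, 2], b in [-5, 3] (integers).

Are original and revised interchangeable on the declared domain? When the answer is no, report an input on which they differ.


The two are interchangeable: min/max/abs usage differs, arithmetic usage differs, constant usage differs, and every declared input agrees.
One worked example (a=1, b=-2) — original: aux=18, then acc=17, then ((b + 3) == (acc - aux)) is false, then aux=17, then (!((b * b) == (acc * 6))) is true, then b=6, then returns 272; revised: aux=18, then acc=17, then ((acc - aux) == (b + 3)) is false, then aux=17, then (!((b * b) == (acc * 6))) is true, then b=6, then returns 272; agreement on 272.
Checked all 72 inputs in the declared domain: the outputs agree on every one.
verdict: equivalent


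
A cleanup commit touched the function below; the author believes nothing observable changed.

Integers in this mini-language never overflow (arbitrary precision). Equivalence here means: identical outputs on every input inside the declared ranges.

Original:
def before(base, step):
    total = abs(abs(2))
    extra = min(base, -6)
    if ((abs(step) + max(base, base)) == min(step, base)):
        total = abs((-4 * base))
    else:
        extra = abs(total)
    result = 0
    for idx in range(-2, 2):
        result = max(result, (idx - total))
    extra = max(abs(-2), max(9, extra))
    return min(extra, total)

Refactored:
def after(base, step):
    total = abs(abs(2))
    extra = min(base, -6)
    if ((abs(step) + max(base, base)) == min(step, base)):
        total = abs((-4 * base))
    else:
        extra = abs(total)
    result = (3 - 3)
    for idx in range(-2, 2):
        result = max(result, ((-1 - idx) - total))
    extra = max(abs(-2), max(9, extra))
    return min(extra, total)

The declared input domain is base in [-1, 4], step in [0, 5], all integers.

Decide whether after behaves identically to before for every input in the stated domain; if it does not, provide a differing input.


This is a faithful refactor — constant usage differs; arithmetic usage differs, but the computed results match everywhere.
As a probe, take base=4, step=1: before runs total = 2; extra = -6; ((abs(step) + max(base, base)) == min(step, base)) -> false; extra = 2; result = 0; [idx=-2]; result = 0; [idx=-1]; result = 0; [idx=0]; result = 0; [idx=1]; result = 0; extra = 9; return 2; after runs total = 2; extra = -6; ((abs(step) + max(base, base)) == min(step, base)) -> false; extra = 2; result = 0; [idx=-2]; result = 0; [idx=-1]; result = 0; [idx=0]; result = 0; [idx=1]; result = 0; extra = 9; return 2; both end at 2.
Sweeping the whole domain (36 inputs) finds no disagreement.
verdict: equivalent


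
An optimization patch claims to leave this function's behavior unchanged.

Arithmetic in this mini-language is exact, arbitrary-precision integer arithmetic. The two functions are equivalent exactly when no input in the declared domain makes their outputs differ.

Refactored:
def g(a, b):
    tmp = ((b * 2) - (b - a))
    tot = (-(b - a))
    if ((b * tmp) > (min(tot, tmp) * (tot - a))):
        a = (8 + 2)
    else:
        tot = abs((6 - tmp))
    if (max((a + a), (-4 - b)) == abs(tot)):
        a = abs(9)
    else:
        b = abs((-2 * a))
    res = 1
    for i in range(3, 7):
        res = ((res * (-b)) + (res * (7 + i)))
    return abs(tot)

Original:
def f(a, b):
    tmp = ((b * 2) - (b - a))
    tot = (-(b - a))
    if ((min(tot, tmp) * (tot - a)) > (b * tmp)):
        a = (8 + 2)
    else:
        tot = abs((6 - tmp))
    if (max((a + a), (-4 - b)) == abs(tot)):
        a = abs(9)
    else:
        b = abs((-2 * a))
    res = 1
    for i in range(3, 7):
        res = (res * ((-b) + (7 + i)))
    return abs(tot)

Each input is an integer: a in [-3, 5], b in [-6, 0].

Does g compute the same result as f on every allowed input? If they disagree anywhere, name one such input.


Try a=-3, b=-6.
f: tmp := -9 | tot := 3 | ((min(tot, tmp) * (tot - a)) > (b * tmp)): false | tot := 15 | (max((a + a), (-4 - b)) == abs(tot)): false | b := 6 | res := 1 | iter i=3: | res := 4 | iter i=4: | res := 20 | iter i=5: | res := 120 | iter i=6: | res := 840 | result 15
g: tmp := -9 | tot := 3 | ((b * tmp) > (min(tot, tmp) * (tot - a))): true | a := 10 | (max((a + a), (-4 - b)) == abs(tot)): false | b := 20 | res := 1 | iter i=3: | res := -10 | iter i=4: | res := 90 | iter i=5: | res := -720 | iter i=6: | res := 5040 | result 3
15 against 3: the behavior changed.
verdict: not equivalent; witness: a=-3, b=-6


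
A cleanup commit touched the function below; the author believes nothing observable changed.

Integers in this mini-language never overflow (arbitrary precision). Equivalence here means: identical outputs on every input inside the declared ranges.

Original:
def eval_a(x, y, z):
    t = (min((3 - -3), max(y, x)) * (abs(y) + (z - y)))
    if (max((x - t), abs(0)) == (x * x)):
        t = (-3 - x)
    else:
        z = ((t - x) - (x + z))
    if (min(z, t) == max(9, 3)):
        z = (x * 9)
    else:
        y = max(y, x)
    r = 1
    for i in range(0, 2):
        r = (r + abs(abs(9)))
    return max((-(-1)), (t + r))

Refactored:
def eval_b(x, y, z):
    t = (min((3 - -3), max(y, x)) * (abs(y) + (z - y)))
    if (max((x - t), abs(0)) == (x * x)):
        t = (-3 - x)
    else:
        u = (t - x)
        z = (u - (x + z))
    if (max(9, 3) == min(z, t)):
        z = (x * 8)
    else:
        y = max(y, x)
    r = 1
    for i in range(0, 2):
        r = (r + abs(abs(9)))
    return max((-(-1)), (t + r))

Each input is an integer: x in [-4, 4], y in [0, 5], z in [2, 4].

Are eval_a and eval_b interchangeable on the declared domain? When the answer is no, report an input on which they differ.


Although `9` became `8`, no input in the stated domain can expose it; all 162 inputs agree.
verdict: equivalent


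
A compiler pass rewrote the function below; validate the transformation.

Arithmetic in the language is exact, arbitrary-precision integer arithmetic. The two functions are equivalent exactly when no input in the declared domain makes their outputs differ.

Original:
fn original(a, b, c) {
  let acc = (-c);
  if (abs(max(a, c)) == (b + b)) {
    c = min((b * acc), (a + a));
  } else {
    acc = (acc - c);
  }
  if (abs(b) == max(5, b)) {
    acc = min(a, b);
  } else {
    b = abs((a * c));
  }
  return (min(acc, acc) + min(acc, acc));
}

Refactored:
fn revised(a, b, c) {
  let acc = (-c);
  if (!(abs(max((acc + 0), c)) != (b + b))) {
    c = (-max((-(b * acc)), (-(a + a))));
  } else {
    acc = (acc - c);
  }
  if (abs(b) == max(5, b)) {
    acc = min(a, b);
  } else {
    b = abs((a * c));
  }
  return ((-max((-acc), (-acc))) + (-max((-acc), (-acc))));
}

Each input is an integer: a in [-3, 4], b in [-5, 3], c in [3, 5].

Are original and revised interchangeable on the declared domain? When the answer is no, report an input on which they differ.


There is a counterexample at a=4, b=2, c=3: -6 on one side, -12 on the other.
original: acc becomes -3; next (abs(max(a, c)) == (b + b)) evaluates to true; next c becomes -6; next (abs(b) == max(5, b)) evaluates to false; next b becomes 24; next final value -6
revised: acc becomes -3; next (!(abs(max((acc + 0), c)) != (b + b))) evaluates to false; next acc becomes -6; next (abs(b) == max(5, b)) evaluates to false; next b becomes 12; next final value -12
verdict: not equivalent; witness: a=4, b=2, c=3


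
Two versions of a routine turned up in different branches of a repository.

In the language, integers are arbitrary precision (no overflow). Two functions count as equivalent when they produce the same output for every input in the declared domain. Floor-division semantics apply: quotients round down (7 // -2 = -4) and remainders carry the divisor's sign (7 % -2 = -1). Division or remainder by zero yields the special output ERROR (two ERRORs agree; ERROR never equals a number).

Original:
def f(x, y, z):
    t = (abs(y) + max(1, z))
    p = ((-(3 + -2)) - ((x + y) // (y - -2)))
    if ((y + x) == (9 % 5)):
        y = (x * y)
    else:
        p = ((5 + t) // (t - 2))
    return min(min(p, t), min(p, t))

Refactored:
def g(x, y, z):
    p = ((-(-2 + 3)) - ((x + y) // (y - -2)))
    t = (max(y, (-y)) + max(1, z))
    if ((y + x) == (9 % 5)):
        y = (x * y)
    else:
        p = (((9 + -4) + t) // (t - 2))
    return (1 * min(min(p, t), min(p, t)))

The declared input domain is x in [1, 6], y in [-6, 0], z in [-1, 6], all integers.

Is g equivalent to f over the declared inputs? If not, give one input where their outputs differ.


Comparing the listings, the differences include: min/max/abs usage differs, plus arithmetic usage differs, plus constant usage differs.
Spot check at x=2, y=-2, z=2 — f: t=4, then a zero divisor aborts: ERROR. g: a zero divisor aborts: ERROR. Both give ERROR.
Sweeping the whole domain (336 inputs) finds no disagreement.
verdict: equivalent


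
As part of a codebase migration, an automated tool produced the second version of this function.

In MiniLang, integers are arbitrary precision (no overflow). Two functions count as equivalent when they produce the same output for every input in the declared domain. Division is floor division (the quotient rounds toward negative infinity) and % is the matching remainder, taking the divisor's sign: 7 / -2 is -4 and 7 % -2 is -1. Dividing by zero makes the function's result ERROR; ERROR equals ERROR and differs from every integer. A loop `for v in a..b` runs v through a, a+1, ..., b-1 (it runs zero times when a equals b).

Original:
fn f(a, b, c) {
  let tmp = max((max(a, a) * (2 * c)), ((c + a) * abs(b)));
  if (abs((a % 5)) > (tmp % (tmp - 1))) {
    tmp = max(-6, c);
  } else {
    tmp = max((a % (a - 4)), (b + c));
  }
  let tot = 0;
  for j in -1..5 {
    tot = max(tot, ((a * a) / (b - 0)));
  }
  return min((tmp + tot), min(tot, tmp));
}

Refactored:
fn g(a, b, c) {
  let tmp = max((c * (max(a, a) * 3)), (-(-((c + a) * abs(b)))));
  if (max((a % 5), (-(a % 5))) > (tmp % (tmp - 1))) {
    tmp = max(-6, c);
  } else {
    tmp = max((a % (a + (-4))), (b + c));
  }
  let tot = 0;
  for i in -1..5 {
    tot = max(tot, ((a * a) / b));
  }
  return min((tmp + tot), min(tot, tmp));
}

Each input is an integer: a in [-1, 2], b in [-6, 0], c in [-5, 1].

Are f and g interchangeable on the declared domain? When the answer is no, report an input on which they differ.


The one real change (`2` became `3`) has no effect anywhere in the declared ranges.
Spot check at a=-1, b=-3, c=-4 — f: tmp becomes 8; next (abs((a % 5)) > (tmp % (tmp - 1))) evaluates to true; next tmp becomes -4; next tot becomes 0; next at j=-1:; next tot becomes 0; next at j=0:; next tot becomes 0; next at j=1:; next tot becomes 0; next at j=2:; next tot becomes 0; next at j=3:; next tot becomes 0; next at j=4:; next tot becomes 0; next final value -4. g: tmp becomes 12; next (max((a % 5), (-(a % 5))) > (tmp % (tmp - 1))) evaluates to true; next tmp becomes -4; next tot becomes 0; next at i=-1:; next tot becomes 0; next at i=0:; next tot becomes 0; next at i=1:; next tot becomes 0; next at i=2:; next tot becomes 0; next at i=3:; next tot becomes 0; next at i=4:; next tot becomes 0; next final value -4. Both give -4.
Every one of the 196 inputs gives matching results.
verdict: equivalent


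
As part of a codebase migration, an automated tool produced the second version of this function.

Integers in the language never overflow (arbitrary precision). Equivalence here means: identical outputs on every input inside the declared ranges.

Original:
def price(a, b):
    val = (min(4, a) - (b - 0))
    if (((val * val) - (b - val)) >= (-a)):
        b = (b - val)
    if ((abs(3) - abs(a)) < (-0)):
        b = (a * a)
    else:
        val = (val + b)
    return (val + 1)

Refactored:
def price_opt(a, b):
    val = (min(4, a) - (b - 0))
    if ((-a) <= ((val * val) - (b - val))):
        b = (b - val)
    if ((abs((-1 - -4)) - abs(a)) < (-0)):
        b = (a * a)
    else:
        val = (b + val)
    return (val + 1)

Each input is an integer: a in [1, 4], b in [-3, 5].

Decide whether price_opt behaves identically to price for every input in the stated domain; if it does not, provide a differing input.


Changes here: constant usage differs; and arithmetic usage differs; and comparison usage differs; the full 36-point sweep finds no disagreement.
verdict: equivalent


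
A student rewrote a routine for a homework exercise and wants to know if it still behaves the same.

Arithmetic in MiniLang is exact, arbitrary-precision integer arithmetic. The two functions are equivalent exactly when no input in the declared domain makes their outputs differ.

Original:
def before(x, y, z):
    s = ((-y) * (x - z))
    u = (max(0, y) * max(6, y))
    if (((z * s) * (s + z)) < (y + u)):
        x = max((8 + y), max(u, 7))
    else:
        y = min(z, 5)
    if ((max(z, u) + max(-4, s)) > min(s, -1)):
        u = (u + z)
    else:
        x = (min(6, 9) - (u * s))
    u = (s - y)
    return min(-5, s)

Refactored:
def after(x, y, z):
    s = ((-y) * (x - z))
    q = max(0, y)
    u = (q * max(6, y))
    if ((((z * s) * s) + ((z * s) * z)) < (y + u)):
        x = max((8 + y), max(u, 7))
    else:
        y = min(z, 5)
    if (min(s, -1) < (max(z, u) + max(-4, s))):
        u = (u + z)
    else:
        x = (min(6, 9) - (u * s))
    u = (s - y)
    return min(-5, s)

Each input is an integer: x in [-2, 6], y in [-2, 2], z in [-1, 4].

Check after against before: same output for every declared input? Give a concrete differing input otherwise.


Behavior is preserved: although comparison usage differs, plus statement counts differ, plus arithmetic usage differs, plus local variable names differ, the outputs never diverge.
Tracing x=1, y=2, z=1: before: s = 0; u = 12; (((z * s) * (s + z)) < (y + u)) -> true; x = 12; ((max(z, u) + max(-4, s)) > min(s, -1)) -> true; u = 13; u = -2; return -5 | after: s = 0; q = 2; u = 12; ((((z * s) * s) + ((z * s) * z)) < (y + u)) -> true; x = 12; (min(s, -1) < (max(z, u) + max(-4, s))) -> true; u = 13; u = -2; return -5 — matching result -5.
An exhaustive pass over the 270 declared inputs shows identical outputs.
verdict: equivalent


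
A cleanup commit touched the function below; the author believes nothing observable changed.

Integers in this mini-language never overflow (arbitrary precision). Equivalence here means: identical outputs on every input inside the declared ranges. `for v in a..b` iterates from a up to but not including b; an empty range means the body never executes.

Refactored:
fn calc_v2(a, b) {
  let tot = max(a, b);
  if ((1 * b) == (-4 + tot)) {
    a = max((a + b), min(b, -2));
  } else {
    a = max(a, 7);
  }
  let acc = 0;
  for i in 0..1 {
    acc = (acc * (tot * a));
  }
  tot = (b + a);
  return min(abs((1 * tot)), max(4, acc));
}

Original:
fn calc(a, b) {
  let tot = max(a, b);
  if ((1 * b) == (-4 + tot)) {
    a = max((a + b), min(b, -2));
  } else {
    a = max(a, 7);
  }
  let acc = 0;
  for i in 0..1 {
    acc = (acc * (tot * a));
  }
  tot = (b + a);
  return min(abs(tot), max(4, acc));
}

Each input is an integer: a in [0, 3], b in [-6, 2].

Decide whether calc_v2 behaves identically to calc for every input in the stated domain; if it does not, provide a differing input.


Equivalent — the differences include arithmetic usage differs; constant usage differs, yet no declared input distinguishes the two.
Tracing a=0, b=-2: calc: tot becomes 0; next ((1 * b) == (-4 + tot)) evaluates to false; next a becomes 7; next acc becomes 0; next at i=0:; next acc becomes 0; next tot becomes 5; next final value 4 | calc_v2: tot becomes 0; next ((1 * b) == (-4 + tot)) evaluates to false; next a becomes 7; next acc becomes 0; next at i=0:; next acc becomes 0; next tot becomes 5; next final value 4 — matching result 4.
Every one of the 36 inputs gives matching results.
verdict: equivalent


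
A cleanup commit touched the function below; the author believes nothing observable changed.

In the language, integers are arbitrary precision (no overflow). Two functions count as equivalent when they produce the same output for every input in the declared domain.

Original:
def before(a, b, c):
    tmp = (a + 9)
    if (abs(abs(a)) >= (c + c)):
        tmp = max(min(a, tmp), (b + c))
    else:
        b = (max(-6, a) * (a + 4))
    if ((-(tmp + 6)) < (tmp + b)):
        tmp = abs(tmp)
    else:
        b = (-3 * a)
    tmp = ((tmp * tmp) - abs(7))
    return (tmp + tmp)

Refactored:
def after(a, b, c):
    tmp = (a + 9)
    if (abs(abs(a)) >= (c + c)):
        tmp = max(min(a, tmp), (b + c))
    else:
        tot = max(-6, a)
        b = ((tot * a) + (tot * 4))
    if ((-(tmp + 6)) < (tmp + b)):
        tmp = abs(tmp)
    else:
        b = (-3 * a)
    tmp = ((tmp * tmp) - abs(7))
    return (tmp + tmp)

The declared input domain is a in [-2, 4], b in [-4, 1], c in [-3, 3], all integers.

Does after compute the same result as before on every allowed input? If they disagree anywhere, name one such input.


Side by side, the visible changes include: arithmetic usage differs; and local variable names differ; and statement counts differ.
As a probe, take a=2, b=1, c=1: before runs tmp := 11 | (abs(abs(a)) >= (c + c)): true | tmp := 2 | ((-(tmp + 6)) < (tmp + b)): true | tmp := 2 | tmp := -3 | result -6; after runs tmp := 11 | (abs(abs(a)) >= (c + c)): true | tmp := 2 | ((-(tmp + 6)) < (tmp + b)): true | tmp := 2 | tmp := -3 | result -6; both end at -6.
Every one of the 294 inputs gives matching results.
verdict: equivalent


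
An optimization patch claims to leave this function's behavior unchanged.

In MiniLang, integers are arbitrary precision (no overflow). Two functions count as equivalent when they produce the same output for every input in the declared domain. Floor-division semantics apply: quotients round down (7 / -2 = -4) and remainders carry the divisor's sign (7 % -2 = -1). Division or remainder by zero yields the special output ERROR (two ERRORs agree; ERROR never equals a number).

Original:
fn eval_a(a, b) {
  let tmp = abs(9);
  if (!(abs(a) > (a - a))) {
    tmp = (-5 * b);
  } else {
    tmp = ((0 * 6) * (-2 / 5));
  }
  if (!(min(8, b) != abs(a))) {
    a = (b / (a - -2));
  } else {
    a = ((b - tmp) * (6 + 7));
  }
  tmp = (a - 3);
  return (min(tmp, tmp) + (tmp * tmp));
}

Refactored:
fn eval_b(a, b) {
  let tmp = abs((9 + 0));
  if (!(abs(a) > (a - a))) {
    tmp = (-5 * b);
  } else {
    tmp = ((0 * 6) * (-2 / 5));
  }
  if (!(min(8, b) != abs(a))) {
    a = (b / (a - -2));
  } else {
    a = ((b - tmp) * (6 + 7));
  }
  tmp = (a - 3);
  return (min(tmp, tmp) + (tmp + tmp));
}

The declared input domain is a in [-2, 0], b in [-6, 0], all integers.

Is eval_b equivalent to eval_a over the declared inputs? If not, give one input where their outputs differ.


Try a=-2, b=-6.
eval_a: tmp=9, then (!(abs(a) > (a - a))) is false, then tmp=0, then (!(min(8, b) != abs(a))) is false, then a=-78, then tmp=-81, then returns 6480
eval_b: tmp=9, then (!(abs(a) > (a - a))) is false, then tmp=0, then (!(min(8, b) != abs(a))) is false, then a=-78, then tmp=-81, then returns -243
6480 != -243, so the rewrite changes behavior.
verdict: not equivalent; witness: a=-2, b=-6


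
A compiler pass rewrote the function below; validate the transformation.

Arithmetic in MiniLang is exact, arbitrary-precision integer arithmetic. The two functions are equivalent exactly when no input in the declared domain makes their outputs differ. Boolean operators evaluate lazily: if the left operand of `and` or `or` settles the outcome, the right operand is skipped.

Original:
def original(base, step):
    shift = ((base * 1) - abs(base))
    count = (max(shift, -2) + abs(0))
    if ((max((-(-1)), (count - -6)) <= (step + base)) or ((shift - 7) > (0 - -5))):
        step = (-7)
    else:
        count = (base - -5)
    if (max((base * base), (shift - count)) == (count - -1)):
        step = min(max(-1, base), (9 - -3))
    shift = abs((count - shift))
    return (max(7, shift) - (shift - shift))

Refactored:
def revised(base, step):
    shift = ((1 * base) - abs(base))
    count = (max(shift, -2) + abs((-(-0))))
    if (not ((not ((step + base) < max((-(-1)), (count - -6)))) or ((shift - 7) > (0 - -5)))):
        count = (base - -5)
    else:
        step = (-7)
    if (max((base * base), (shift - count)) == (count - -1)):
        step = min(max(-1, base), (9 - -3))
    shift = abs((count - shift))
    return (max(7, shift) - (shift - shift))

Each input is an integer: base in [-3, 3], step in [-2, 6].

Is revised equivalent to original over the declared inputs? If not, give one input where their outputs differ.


Equivalent — the differences include comparison usage differs; also boolean connective usage differs, yet no declared input distinguishes the two.
Spot check at base=1, step=-2 — original: shift = 0; count = 0; ((max((-(-1)), (count - -6)) <= (step + base)) or ((shift - 7) > (0 - -5))) -> false; count = 6; (max((base * base), (shift - count)) == (count - -1)) -> false; shift = 6; return 7. revised: shift = 0; count = 0; (not ((not ((step + base) < max((-(-1)), (count - -6)))) or ((shift - 7) > (0 - -5)))) -> true; count = 6; (max((base * base), (shift - count)) == (count - -1)) -> false; shift = 6; return 7. Both give 7.
Checked all 63 inputs in the declared domain: the outputs agree on every one.
verdict: equivalent


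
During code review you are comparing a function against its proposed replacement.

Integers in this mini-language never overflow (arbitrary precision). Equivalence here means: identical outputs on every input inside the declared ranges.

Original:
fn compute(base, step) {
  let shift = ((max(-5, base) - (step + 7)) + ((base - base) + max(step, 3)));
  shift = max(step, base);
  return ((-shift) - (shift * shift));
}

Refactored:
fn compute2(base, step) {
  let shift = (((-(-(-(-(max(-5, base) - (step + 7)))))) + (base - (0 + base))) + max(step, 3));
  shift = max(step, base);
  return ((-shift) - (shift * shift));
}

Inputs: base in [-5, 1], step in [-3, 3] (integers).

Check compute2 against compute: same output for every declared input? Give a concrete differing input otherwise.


Although constant usage differs; also arithmetic usage differs, 49/49 inputs agree.
verdict: equivalent


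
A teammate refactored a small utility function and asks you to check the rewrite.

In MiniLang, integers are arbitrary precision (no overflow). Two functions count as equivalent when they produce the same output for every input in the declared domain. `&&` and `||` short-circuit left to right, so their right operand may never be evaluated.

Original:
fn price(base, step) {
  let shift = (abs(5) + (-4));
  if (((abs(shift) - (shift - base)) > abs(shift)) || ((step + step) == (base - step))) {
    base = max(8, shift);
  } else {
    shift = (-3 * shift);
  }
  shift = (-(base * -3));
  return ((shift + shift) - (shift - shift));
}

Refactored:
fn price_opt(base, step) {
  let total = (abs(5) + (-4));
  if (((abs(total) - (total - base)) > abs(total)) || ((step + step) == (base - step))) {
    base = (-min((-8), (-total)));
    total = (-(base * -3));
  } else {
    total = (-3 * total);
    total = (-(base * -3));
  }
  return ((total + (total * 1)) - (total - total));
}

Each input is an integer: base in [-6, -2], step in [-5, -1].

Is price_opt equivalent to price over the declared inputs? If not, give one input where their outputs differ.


Changes here: min/max/abs usage differs, constant usage differs, statement counts differ, local variable names differ, arithmetic usage differs; the full 25-point sweep finds no disagreement.
verdict: equivalent


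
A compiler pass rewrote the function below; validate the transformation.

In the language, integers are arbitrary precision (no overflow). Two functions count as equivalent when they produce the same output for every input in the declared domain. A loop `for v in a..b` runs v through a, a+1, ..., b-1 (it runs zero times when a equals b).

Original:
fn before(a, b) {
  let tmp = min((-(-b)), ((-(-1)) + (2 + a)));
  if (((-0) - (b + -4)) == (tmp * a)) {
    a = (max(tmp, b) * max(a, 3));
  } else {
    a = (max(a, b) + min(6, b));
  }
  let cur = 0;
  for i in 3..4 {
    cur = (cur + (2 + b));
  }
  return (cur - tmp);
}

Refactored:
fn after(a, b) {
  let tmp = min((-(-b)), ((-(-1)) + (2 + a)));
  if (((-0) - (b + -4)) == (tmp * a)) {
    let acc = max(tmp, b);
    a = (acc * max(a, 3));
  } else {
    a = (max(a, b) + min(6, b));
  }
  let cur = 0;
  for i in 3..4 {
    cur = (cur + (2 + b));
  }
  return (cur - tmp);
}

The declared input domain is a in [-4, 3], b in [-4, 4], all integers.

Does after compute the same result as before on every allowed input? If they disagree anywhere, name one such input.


Comparing the listings, the differences include: local variable names differ, plus statement counts differ.
One worked example (a=2, b=4) — before: tmp=4, then (((-0) - (b + -4)) == (tmp * a)) is false, then a=8, then cur=0, then (i=3), then cur=6, then returns 2; after: tmp=4, then (((-0) - (b + -4)) == (tmp * a)) is false, then a=8, then cur=0, then (i=3), then cur=6, then returns 2; agreement on 2.
Checked all 72 inputs in the declared domain: the outputs agree on every one.
verdict: equivalent


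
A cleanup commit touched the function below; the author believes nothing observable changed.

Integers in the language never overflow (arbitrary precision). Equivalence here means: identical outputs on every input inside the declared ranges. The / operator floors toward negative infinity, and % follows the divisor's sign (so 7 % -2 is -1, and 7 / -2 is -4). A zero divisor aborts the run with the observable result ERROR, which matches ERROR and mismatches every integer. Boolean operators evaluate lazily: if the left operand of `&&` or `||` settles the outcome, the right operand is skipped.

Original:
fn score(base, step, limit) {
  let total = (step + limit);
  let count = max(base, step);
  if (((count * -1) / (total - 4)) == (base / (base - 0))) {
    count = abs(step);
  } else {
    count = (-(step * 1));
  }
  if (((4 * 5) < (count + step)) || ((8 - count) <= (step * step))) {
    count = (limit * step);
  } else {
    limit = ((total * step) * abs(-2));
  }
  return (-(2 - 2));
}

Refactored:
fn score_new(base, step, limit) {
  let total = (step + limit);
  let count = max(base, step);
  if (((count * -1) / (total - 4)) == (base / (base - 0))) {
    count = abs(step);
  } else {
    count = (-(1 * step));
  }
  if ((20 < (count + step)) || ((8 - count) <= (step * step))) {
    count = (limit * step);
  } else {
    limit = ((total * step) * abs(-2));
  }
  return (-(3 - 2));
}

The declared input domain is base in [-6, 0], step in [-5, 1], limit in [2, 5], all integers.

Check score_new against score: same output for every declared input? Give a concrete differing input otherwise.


base=-6, step=-5, limit=2 yields 0 from score but -1 from score_new.
verdict: not equivalent; witness: base=-6, step=-5, limit=2


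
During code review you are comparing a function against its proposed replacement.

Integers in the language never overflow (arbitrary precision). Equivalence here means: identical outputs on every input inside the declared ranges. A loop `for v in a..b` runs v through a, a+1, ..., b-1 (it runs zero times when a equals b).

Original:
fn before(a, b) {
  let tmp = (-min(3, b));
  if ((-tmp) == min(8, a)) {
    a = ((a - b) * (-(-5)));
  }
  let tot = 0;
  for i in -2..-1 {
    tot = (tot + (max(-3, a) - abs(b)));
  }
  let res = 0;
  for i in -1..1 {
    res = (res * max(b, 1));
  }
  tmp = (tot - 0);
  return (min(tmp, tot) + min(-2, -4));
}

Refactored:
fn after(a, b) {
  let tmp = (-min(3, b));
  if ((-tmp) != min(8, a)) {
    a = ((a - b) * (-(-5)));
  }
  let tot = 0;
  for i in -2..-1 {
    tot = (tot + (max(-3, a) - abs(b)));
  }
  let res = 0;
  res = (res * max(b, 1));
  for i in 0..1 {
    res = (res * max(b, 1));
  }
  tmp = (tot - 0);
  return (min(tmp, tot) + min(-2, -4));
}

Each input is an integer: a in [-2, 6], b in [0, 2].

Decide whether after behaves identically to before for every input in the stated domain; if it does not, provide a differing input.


These are not equivalent — on a=-2, b=0 the outputs split (-6 vs -7).
before: tmp=0, then ((-tmp) == min(8, a)) is false, then tot=0, then (i=-2), then tot=-2, then res=0, then (i=-1), then res=0, then (i=0), then res=0, then tmp=-2, then returns -6
after: tmp=0, then ((-tmp) != min(8, a)) is true, then a=-10, then tot=0, then (i=-2), then tot=-3, then res=0, then res=0, then (i=0), then res=0, then tmp=-3, then returns -7
verdict: not equivalent; witness: a=-2, b=0


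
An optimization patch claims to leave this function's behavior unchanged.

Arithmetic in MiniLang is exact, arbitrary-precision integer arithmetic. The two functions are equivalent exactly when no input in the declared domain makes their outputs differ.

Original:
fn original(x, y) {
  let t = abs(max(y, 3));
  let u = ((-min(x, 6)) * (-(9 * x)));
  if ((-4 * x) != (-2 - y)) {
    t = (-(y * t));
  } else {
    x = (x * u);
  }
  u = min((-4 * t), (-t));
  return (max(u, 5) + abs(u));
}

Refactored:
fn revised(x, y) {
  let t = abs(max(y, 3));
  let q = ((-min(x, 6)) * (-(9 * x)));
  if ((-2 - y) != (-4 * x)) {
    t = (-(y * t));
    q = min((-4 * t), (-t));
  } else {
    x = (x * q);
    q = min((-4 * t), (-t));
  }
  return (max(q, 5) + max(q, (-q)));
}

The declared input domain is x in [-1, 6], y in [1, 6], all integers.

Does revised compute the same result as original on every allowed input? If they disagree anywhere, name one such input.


Differences: arithmetic usage differs, plus constant usage differs, plus min/max/abs usage differs, plus statement counts differ, plus local variable names differ — yet all 48 inputs agree.
verdict: equivalent


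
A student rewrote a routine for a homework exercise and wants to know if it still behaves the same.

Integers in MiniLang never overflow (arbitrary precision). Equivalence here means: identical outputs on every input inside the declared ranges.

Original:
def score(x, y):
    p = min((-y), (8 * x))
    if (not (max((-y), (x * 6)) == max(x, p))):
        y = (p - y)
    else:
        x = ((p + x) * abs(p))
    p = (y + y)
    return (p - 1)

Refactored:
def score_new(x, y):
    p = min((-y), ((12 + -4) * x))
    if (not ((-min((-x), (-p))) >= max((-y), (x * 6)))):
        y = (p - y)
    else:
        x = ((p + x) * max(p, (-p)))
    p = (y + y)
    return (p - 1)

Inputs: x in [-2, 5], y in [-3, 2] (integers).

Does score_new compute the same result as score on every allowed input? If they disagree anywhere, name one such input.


Try x=-1, y=2.
score: p = -8; (not (max((-y), (x * 6)) == max(x, p))) -> true; y = -10; p = -20; return -21
score_new: p = -8; (not ((-min((-x), (-p))) >= max((-y), (x * 6)))) -> false; x = -72; p = 4; return 3
-21 vs 3 — the two versions disagree here.
verdict: not equivalent; witness: x=-1, y=2


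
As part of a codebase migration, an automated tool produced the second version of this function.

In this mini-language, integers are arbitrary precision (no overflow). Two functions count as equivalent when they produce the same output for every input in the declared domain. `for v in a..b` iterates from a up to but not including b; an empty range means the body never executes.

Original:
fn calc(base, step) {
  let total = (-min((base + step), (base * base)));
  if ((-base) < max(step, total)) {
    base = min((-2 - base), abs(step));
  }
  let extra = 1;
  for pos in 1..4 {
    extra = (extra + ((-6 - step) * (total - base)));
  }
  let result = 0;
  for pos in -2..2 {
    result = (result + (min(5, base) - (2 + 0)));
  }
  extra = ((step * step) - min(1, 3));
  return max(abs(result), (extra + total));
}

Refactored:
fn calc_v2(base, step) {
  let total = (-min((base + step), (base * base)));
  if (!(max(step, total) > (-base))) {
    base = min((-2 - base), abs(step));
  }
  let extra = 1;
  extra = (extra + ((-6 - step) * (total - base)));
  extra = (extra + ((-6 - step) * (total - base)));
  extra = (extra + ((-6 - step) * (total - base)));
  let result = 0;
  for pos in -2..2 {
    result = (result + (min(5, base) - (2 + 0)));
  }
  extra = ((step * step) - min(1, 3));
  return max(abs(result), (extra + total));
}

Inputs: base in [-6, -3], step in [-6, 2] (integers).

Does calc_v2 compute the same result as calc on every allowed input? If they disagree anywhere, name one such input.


Consider the input base=-6, step=-4.
calc: total becomes 10; next ((-base) < max(step, total)) evaluates to true; next base becomes 4; next extra becomes 1; next at pos=1:; next extra becomes -11; next at pos=2:; next extra becomes -23; next at pos=3:; next extra becomes -35; next result becomes 0; next at pos=-2:; next result becomes 2; next at pos=-1:; next result becomes 4; next at pos=0:; next result becomes 6; next at pos=1:; next result becomes 8; next extra becomes 15; next final value 25
calc_v2: total becomes 10; next (!(max(step, total) > (-base))) evaluates to false; next extra becomes 1; next extra becomes -31; next extra becomes -63; next extra becomes -95; next result becomes 0; next at pos=-2:; next result becomes -8; next at pos=-1:; next result becomes -16; next at pos=0:; next result becomes -24; next at pos=1:; next result becomes -32; next extra becomes 15; next final value 32
25 vs 32 — the two versions disagree here.
verdict: not equivalent; witness: base=-6, step=-4


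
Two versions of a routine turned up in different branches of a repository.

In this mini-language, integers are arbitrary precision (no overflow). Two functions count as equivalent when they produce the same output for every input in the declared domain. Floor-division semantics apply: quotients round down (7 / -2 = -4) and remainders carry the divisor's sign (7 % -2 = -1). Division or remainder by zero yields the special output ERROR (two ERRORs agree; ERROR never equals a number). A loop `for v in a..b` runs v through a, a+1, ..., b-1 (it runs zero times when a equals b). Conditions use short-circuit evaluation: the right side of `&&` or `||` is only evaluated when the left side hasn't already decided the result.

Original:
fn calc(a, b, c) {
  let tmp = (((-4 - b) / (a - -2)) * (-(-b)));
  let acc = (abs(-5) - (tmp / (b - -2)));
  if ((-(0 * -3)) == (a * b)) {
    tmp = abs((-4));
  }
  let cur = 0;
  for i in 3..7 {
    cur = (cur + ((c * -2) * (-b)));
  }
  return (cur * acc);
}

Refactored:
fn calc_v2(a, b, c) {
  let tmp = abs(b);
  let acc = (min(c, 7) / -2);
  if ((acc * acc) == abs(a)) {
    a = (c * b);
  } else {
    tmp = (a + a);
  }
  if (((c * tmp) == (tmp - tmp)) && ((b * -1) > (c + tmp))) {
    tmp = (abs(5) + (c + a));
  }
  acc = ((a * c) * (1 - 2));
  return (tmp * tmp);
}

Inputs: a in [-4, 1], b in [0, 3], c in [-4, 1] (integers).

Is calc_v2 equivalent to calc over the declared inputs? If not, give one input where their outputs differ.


Consider the input a=-4, b=0, c=-4.
calc: tmp := 0 | acc := 5 | ((-(0 * -3)) == (a * b)): true | tmp := 4 | cur := 0 | iter i=3: | cur := 0 | iter i=4: | cur := 0 | iter i=5: | cur := 0 | iter i=6: | cur := 0 | result 0
calc_v2: tmp := 0 | acc := 2 | ((acc * acc) == abs(a)): true | a := 0 | (((c * tmp) == (tmp - tmp)) && ((b * -1) > (c + tmp))): true | tmp := 1 | acc := 0 | result 1
0 against 1: the behavior changed.
verdict: not equivalent; witness: a=-4, b=0, c=-4
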